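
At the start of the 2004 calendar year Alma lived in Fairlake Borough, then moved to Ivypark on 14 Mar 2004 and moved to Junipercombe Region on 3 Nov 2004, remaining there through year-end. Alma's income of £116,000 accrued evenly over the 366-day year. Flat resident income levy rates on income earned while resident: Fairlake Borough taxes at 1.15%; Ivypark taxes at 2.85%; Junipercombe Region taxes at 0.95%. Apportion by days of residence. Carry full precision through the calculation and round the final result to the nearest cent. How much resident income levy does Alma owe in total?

£2,557.39

Fairlake Borough, 1 Jan – 13 Mar 2004: 73 days → £116,000 × 1.15% × 73/366 = £266.0710
Ivypark, 14 Mar – 2 Nov 2004: 234 days → £116,000 × 2.85% × 234/366 = £2,113.6721
Junipercombe Region, 3 Nov – 31 Dec 2004: 59 days → £116,000 × 0.95% × 59/366 = £177.6448
Total = £2,557.3880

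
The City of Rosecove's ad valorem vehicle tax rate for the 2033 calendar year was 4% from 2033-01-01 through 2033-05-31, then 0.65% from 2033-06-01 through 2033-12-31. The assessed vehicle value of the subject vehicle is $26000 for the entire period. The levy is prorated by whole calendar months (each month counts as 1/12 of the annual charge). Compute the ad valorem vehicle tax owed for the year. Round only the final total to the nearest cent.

2033-01-01 to 2033-05-31: 5 months at 4% → $26000 × 4% × 5/12 = $433.3333
2033-06-01 to 2033-12-31: 7 months at 0.65% → $26000 × 0.65% × 7/12 = $98.5833
Total = $531.9167

$531.92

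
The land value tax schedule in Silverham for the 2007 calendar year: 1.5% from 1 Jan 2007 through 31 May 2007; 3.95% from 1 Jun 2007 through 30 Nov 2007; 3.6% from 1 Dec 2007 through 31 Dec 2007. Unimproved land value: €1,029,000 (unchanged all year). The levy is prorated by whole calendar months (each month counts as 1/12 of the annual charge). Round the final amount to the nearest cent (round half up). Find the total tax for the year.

€29,841.00

1 Jan – 31 May 2007: 5 months at 1.5% → €1,029,000 × 1.5% × 5/12 = €6,431.2500
1 Jun – 30 Nov 2007: 6 months at 3.95% → €1,029,000 × 3.95% × 6/12 = €20,322.7500
1 Dec – 31 Dec 2007: 1 month at 3.6% → €1,029,000 × 3.6% × 1/12 = €3,087.0000
Total = €29,841.0000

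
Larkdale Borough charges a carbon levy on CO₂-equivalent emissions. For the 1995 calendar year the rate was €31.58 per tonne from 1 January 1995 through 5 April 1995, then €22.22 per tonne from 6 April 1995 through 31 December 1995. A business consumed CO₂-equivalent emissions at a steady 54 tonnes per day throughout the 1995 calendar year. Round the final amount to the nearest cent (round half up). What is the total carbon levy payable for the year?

1 January – 5 April 1995: 95 days × 54 tonnes/day = 5,130 tonnes at €31.58/tonne → €162,005.40
6 April – 31 December 1995: 270 days × 54 tonnes/day = 14,580 tonnes at €22.22/tonne → €323,967.60

€485,973.00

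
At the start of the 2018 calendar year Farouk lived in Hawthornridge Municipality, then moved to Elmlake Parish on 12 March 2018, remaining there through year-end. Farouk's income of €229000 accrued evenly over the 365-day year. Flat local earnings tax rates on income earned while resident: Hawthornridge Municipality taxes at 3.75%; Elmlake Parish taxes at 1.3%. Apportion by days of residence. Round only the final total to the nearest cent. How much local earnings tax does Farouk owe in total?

Hawthornridge Municipality, 1 January – 11 March 2018: 70 days → €229000 × 3.75% × 70/365 = €1646.9178
Elmlake Parish, 12 March – 31 December 2018: 295 days → €229000 × 1.3% × 295/365 = €2406.0685
Total = €4052.9863

€4052.99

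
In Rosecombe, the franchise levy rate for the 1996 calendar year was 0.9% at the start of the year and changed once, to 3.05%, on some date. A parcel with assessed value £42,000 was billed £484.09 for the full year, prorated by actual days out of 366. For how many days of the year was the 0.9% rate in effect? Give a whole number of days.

Let d = days at the first rate; then 366 − d days at the second rate.
£42,000 × [0.9%·d + 3.05%·(366−d)] / 366 = £484.09
Solving gives d = 323, so the new rate took effect on 19 November 1996.

323 days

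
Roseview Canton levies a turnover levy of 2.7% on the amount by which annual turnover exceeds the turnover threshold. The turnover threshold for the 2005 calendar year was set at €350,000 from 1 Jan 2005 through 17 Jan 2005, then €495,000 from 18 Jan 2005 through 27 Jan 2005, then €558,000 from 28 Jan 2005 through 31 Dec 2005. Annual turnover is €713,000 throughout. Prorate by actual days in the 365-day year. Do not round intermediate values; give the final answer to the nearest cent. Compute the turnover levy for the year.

€4,493.17

1 Jan – 17 Jan 2005: 17 days, exemption €350,000 → (€713,000 − €350,000) × 2.7% × 17/365 = €456.4849
18 Jan – 27 Jan 2005: 10 days, exemption €495,000 → (€713,000 − €495,000) × 2.7% × 10/365 = €161.2603
28 Jan – 31 Dec 2005: 338 days, exemption €558,000 → (€713,000 − €558,000) × 2.7% × 338/365 = €3,875.4247
Total = €4,493.1699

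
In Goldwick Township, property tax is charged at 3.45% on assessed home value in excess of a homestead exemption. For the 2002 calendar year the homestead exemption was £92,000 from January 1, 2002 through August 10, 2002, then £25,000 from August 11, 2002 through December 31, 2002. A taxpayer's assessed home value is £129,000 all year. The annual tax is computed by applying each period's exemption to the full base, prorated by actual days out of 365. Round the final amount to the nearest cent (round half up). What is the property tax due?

January 1 – August 10, 2002: 222 days, exemption £92,000 → (£129,000 − £92,000) × 3.45% × 222/365 = £776.3918
August 11 – December 31, 2002: 143 days, exemption £25,000 → (£129,000 − £25,000) × 3.45% × 143/365 = £1,405.7096
Total = £2,182.1014

£2,182.10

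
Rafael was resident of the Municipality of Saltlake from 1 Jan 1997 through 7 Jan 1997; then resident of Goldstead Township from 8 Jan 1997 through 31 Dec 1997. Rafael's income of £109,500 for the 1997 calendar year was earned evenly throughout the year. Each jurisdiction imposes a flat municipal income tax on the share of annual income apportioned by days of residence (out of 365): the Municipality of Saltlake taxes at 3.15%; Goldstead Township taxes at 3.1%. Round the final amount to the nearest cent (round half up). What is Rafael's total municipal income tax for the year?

The Municipality of Saltlake, 1 Jan – 7 Jan 1997: 7 days → £109,500 × 3.15% × 7/365 = £66.1500
Goldstead Township, 8 Jan – 31 Dec 1997: 358 days → £109,500 × 3.1% × 358/365 = £3,329.4000
Total = £3,395.5500

£3,395.55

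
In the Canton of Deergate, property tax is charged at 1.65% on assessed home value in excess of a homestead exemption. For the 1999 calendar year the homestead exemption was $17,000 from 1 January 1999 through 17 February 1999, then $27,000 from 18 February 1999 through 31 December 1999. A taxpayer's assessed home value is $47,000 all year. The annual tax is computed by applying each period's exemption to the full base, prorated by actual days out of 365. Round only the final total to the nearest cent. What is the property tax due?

$351.70

1 January – 17 February 1999: 48 days, exemption $17,000 → ($47,000 − $17,000) × 1.65% × 48/365 = $65.0959
18 February – 31 December 1999: 317 days, exemption $27,000 → ($47,000 − $27,000) × 1.65% × 317/365 = $286.6027
Total = $351.6986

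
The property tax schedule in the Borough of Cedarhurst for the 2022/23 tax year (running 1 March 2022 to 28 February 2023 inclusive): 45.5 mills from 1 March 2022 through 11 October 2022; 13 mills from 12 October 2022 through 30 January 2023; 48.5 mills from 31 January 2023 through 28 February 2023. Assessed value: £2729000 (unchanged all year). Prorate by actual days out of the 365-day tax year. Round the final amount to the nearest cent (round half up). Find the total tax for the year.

1 March – 11 October 2022: 225 days at 45.5 mills → £2729000 × 4.55% × 225/365 = £76542.8425
12 October 2022 – 30 January 2023: 111 days at 13 mills → £2729000 × 1.3% × 111/365 = £10788.8959
31 January – 28 February 2023: 29 days at 48.5 mills → £2729000 × 4.85% × 29/365 = £10515.9959
Total = £97847.7342

£97847.73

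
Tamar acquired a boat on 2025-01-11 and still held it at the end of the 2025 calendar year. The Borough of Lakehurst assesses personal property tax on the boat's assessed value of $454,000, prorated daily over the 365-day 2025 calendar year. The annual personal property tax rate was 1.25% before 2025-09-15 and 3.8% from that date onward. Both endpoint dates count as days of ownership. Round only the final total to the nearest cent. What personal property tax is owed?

2025-01-11 to 2025-09-14: 247 days at 1.25% → $454,000 × 1.25% × 247/365 = $3,840.3425
2025-09-15 to 2025-12-31: 108 days at 3.8% → $454,000 × 3.8% × 108/365 = $5,104.7014
Total = $8,945.0438

$8,945.04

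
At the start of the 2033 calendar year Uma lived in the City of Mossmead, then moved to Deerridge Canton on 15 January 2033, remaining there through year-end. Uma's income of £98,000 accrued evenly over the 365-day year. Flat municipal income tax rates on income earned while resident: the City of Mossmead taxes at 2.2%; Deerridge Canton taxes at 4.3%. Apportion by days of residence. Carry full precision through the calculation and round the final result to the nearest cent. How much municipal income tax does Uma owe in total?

£4,135.06

The City of Mossmead, 1 January – 14 January 2033: 14 days → £98,000 × 2.2% × 14/365 = £82.6959
Deerridge Canton, 15 January – 31 December 2033: 351 days → £98,000 × 4.3% × 351/365 = £4,052.3671
Total = £4,135.0630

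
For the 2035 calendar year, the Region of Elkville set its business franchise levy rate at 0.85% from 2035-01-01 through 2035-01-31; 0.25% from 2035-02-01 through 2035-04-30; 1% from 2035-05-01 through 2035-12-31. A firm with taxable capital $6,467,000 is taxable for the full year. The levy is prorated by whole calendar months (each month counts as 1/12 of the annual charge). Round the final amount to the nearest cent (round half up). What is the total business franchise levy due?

2035-01-01 to 2035-01-31: 1 month at 0.85% → $6,467,000 × 0.85% × 1/12 = $4,580.7917
2035-02-01 to 2035-04-30: 3 months at 0.25% → $6,467,000 × 0.25% × 3/12 = $4,041.8750
2035-05-01 to 2035-12-31: 8 months at 1% → $6,467,000 × 1% × 8/12 = $43,113.3333
Total = $51,736.0000

$51,736.00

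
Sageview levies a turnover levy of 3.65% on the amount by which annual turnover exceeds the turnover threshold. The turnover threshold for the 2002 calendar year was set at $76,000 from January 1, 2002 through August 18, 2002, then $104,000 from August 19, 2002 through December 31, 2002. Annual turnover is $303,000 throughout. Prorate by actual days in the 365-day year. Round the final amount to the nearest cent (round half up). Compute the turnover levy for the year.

January 1 – August 18, 2002: 230 days, exemption $76,000 → ($303,000 − $76,000) × 3.65% × 230/365 = $5,221.0000
August 19 – December 31, 2002: 135 days, exemption $104,000 → ($303,000 − $104,000) × 3.65% × 135/365 = $2,686.5000
Total = $7,907.5000

$7,907.50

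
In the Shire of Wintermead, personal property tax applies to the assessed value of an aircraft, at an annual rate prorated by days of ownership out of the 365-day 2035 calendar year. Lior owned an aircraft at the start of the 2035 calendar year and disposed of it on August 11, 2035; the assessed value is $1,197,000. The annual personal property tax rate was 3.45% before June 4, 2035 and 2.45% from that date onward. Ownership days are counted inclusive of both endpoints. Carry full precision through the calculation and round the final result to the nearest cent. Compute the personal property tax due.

$22,967.64

January 1 – June 3, 2035: 154 days at 3.45% → $1,197,000 × 3.45% × 154/365 = $17,423.7288
June 4 – August 11, 2035: 69 days at 2.45% → $1,197,000 × 2.45% × 69/365 = $5,543.9137
Total = $22,967.6425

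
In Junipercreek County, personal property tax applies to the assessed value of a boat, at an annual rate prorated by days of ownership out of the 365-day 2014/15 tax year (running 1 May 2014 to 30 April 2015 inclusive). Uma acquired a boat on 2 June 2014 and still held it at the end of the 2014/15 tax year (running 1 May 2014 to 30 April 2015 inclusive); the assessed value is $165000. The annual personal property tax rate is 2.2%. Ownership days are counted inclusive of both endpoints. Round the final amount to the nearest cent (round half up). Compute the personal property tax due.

$3311.75

Days held (2 June 2014 – 30 April 2015): 333 out of 365
Tax = $165000 × 2.2% × 333/365 = $3311.7534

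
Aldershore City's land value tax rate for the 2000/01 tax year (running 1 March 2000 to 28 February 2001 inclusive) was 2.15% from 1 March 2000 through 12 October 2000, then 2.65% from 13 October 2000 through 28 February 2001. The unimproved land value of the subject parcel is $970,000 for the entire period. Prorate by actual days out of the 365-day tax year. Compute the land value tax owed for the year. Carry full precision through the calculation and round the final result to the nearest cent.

1 March – 12 October 2000: 226 days at 2.15% → $970,000 × 2.15% × 226/365 = $12,912.9589
13 October 2000 – 28 February 2001: 139 days at 2.65% → $970,000 × 2.65% × 139/365 = $9,789.0274
Total = $22,701.9863

$22,701.99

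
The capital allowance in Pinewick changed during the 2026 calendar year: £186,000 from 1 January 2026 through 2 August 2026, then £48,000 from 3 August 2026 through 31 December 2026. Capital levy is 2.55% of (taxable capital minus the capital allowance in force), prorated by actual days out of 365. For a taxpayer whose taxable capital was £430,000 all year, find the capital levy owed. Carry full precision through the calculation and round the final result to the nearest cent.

1 January – 2 August 2026: 214 days, exemption £186,000 → (£430,000 − £186,000) × 2.55% × 214/365 = £3,647.9671
3 August – 31 December 2026: 151 days, exemption £48,000 → (£430,000 − £48,000) × 2.55% × 151/365 = £4,029.8384
Total = £7,677.8055

£7,677.81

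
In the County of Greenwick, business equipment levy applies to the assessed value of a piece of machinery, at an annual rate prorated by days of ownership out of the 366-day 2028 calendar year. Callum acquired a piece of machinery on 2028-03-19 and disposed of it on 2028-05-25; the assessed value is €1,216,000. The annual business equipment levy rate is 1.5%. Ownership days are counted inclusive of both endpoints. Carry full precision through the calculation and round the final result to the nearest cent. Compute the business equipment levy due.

Days held (2028-03-19 to 2028-05-25): 68 out of 366
Tax = €1,216,000 × 1.5% × 68/366 = €3,388.8525

€3,388.85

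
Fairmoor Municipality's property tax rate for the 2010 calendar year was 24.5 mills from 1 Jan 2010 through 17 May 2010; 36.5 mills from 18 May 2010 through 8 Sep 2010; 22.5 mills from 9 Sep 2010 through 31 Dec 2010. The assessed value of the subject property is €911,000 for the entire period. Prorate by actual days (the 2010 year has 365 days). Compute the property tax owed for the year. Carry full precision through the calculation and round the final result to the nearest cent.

€25,164.82

1 Jan – 17 May 2010: 137 days at 24.5 mills → €911,000 × 2.45% × 137/365 = €8,377.4562
18 May – 8 Sep 2010: 114 days at 36.5 mills → €911,000 × 3.65% × 114/365 = €10,385.4000
9 Sep – 31 Dec 2010: 114 days at 22.5 mills → €911,000 × 2.25% × 114/365 = €6,401.9589
Total = €25,164.8151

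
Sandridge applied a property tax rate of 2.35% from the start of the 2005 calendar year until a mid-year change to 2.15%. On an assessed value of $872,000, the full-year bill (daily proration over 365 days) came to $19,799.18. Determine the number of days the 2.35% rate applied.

Let d = days at the first rate; then 365 − d days at the second rate.
$872,000 × [2.35%·d + 2.15%·(365−d)] / 365 = $19,799.18
Solving gives d = 220, so the new rate took effect on August 9, 2005.

220 days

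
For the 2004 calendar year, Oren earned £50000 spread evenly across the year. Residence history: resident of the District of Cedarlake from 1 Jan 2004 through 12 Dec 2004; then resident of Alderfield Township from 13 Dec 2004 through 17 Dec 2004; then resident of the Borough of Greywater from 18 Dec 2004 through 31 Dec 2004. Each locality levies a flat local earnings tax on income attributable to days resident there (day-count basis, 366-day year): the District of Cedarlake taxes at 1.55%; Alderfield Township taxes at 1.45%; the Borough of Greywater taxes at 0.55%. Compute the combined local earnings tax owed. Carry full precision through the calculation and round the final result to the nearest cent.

The District of Cedarlake, 1 Jan – 12 Dec 2004: 347 days → £50000 × 1.55% × 347/366 = £734.7678
Alderfield Township, 13 Dec – 17 Dec 2004: 5 days → £50000 × 1.45% × 5/366 = £9.9044
The Borough of Greywater, 18 Dec – 31 Dec 2004: 14 days → £50000 × 0.55% × 14/366 = £10.5191
Total = £755.1913

£755.19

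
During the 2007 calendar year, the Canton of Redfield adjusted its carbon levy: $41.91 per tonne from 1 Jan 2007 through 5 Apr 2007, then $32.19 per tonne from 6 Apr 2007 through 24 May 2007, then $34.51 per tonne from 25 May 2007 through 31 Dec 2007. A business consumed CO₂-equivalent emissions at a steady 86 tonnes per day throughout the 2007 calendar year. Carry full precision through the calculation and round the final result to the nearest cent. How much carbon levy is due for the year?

$1,133,950.42

1 Jan – 5 Apr 2007: 95 days × 86 tonnes/day = 8,170 tonnes at $41.91/tonne → $342,404.70
6 Apr – 24 May 2007: 49 days × 86 tonnes/day = 4,214 tonnes at $32.19/tonne → $135,648.66
25 May – 31 Dec 2007: 221 days × 86 tonnes/day = 19,006 tonnes at $34.51/tonne → $655,897.06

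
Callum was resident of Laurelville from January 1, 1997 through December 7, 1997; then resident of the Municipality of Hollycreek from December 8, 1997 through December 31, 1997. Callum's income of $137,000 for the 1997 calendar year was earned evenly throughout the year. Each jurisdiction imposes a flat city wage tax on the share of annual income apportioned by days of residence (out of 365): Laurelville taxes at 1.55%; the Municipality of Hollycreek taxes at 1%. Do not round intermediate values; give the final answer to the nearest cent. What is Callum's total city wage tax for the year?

Laurelville, January 1 – December 7, 1997: 341 days → $137,000 × 1.55% × 341/365 = $1,983.8726
The Municipality of Hollycreek, December 8 – December 31, 1997: 24 days → $137,000 × 1% × 24/365 = $90.0822
Total = $2,073.9548

$2,073.95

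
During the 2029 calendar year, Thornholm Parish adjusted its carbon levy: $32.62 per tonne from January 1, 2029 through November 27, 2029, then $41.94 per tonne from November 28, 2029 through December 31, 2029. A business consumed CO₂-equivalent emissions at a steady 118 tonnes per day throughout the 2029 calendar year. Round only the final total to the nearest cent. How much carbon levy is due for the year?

January 1 – November 27, 2029: 331 days × 118 tonnes/day = 39,058 tonnes at $32.62/tonne → $1,274,071.96
November 28 – December 31, 2029: 34 days × 118 tonnes/day = 4,012 tonnes at $41.94/tonne → $168,263.28

$1,442,335.24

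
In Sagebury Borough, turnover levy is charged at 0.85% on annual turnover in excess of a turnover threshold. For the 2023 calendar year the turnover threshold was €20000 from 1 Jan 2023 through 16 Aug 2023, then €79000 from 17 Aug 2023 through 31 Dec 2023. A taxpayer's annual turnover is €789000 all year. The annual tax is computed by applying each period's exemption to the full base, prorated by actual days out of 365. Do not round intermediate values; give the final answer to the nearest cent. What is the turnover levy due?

€6348.27

1 Jan – 16 Aug 2023: 228 days, exemption €20000 → (€789000 − €20000) × 0.85% × 228/365 = €4083.0740
17 Aug – 31 Dec 2023: 137 days, exemption €79000 → (€789000 − €79000) × 0.85% × 137/365 = €2265.1918
Total = €6348.2658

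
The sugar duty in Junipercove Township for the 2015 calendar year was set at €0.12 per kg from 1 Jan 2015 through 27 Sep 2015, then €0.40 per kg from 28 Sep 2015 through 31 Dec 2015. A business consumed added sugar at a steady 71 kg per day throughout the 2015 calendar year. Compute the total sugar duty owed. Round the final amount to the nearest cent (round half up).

1 Jan – 27 Sep 2015: 270 days × 71 kg/day = 19,170 kg at €0.12/kg → €2300.40
28 Sep – 31 Dec 2015: 95 days × 71 kg/day = 6,745 kg at €0.40/kg → €2698.00

€4998.40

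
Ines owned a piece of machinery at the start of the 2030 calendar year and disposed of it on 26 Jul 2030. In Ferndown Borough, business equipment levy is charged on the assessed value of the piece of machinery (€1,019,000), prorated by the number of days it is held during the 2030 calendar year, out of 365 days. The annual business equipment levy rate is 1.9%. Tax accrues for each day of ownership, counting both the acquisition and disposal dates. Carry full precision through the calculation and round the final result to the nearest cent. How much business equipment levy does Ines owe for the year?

€10,980.07

Days held (1 Jan – 26 Jul 2030): 207 out of 365
Tax = €1,019,000 × 1.9% × 207/365 = €10,980.0740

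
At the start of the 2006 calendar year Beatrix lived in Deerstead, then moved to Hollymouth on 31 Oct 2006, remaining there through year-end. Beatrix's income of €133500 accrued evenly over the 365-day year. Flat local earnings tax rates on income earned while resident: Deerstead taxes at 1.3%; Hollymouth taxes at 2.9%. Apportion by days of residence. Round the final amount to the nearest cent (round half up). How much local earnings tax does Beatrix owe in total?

Deerstead, 1 Jan – 30 Oct 2006: 303 days → €133500 × 1.3% × 303/365 = €1440.7027
Hollymouth, 31 Oct – 31 Dec 2006: 62 days → €133500 × 2.9% × 62/365 = €657.6247
Total = €2098.3274

€2098.33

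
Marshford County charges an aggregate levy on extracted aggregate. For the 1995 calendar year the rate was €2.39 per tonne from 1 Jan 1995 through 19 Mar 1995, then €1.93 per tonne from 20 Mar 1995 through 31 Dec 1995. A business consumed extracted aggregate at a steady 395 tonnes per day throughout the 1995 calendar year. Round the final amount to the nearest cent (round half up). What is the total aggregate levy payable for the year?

1 Jan – 19 Mar 1995: 78 days × 395 tonnes/day = 30,810 tonnes at €2.39/tonne → €73635.90
20 Mar – 31 Dec 1995: 287 days × 395 tonnes/day = 113,365 tonnes at €1.93/tonne → €218794.45

€292430.35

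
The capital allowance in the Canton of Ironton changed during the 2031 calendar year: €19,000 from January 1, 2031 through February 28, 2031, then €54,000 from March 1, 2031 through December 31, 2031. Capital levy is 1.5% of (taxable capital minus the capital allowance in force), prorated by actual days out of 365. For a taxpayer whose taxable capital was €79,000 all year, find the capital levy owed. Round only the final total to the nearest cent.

€459.86

January 1 – February 28, 2031: 59 days, exemption €19,000 → (€79,000 − €19,000) × 1.5% × 59/365 = €145.4795
March 1 – December 31, 2031: 306 days, exemption €54,000 → (€79,000 − €54,000) × 1.5% × 306/365 = €314.3836
Total = €459.8630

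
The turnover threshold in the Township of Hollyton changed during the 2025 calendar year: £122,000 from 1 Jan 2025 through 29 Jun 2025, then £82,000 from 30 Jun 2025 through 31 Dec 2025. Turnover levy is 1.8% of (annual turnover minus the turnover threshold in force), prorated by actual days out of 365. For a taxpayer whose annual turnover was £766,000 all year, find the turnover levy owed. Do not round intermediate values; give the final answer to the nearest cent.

1 Jan – 29 Jun 2025: 180 days, exemption £122,000 → (£766,000 − £122,000) × 1.8% × 180/365 = £5,716.6027
30 Jun – 31 Dec 2025: 185 days, exemption £82,000 → (£766,000 − £82,000) × 1.8% × 185/365 = £6,240.3288
Total = £11,956.9315

£11,956.93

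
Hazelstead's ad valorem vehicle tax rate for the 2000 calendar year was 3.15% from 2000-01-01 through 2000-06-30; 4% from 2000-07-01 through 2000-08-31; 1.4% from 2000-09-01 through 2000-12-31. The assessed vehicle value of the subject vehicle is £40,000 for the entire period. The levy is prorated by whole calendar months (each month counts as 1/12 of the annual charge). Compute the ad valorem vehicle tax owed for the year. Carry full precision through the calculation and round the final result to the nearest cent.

2000-01-01 to 2000-06-30: 6 months at 3.15% → £40,000 × 3.15% × 6/12 = £630.0000
2000-07-01 to 2000-08-31: 2 months at 4% → £40,000 × 4% × 2/12 = £266.6667
2000-09-01 to 2000-12-31: 4 months at 1.4% → £40,000 × 1.4% × 4/12 = £186.6667
Total = £1,083.3333

£1,083.33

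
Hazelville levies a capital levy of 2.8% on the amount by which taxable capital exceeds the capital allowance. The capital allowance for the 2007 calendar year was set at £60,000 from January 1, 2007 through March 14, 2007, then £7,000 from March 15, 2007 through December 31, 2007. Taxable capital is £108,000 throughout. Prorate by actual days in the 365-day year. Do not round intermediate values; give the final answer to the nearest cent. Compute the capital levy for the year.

January 1 – March 14, 2007: 73 days, exemption £60,000 → (£108,000 − £60,000) × 2.8% × 73/365 = £268.8000
March 15 – December 31, 2007: 292 days, exemption £7,000 → (£108,000 − £7,000) × 2.8% × 292/365 = £2,262.4000
Total = £2,531.2000

£2,531.20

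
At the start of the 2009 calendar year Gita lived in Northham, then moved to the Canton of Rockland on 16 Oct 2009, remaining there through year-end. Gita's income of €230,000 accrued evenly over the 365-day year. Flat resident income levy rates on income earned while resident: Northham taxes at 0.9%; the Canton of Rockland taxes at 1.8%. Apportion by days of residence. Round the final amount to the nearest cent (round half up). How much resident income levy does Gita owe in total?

Northham, 1 Jan – 15 Oct 2009: 288 days → €230,000 × 0.9% × 288/365 = €1,633.3151
The Canton of Rockland, 16 Oct – 31 Dec 2009: 77 days → €230,000 × 1.8% × 77/365 = €873.3699
Total = €2,506.6849

€2,506.68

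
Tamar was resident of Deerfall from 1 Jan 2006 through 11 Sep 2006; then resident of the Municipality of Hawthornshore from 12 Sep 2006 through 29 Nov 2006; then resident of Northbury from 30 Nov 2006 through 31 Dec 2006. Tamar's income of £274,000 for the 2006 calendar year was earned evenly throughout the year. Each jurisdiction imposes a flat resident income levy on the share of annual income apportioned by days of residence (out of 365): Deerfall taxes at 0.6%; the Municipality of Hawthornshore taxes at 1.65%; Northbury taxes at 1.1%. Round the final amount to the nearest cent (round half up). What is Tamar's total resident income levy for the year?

£2,386.80

Deerfall, 1 Jan – 11 Sep 2006: 254 days → £274,000 × 0.6% × 254/365 = £1,144.0438
The Municipality of Hawthornshore, 12 Sep – 29 Nov 2006: 79 days → £274,000 × 1.65% × 79/365 = £978.5178
Northbury, 30 Nov – 31 Dec 2006: 32 days → £274,000 × 1.1% × 32/365 = £264.2411
Total = £2,386.8027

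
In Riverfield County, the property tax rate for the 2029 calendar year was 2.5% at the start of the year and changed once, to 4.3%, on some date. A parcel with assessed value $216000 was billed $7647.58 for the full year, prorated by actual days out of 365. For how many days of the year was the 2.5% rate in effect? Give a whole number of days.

154 days

Let d = days at the first rate; then 365 − d days at the second rate.
$216000 × [2.5%·d + 4.3%·(365−d)] / 365 = $7647.58
Solving gives d = 154, so the new rate took effect on June 4, 2029.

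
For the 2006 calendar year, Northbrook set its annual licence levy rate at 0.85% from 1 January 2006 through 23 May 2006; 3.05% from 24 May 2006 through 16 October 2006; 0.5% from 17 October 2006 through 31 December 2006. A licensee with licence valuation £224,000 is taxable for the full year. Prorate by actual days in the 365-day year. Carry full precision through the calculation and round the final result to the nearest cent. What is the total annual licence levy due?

1 January – 23 May 2006: 143 days at 0.85% → £224,000 × 0.85% × 143/365 = £745.9507
24 May – 16 October 2006: 146 days at 3.05% → £224,000 × 3.05% × 146/365 = £2,732.8000
17 October – 31 December 2006: 76 days at 0.5% → £224,000 × 0.5% × 76/365 = £233.2055
Total = £3,711.9562

£3,711.96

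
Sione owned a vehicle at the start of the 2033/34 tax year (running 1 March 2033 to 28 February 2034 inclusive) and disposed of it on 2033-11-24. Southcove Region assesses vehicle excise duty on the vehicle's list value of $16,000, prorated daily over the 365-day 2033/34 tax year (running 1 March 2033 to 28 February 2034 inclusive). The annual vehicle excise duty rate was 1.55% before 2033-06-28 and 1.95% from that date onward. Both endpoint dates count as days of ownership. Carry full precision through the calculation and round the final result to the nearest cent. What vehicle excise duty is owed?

2033-03-01 to 2033-06-27: 119 days at 1.55% → $16,000 × 1.55% × 119/365 = $80.8548
2033-06-28 to 2033-11-24: 150 days at 1.95% → $16,000 × 1.95% × 150/365 = $128.2192
Total = $209.0740

$209.07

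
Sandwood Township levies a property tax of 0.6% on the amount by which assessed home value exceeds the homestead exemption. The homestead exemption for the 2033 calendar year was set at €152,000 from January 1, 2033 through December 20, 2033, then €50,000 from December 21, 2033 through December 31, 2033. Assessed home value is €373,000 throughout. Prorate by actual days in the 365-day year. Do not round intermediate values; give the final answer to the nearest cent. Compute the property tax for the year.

€1,344.44

January 1 – December 20, 2033: 354 days, exemption €152,000 → (€373,000 − €152,000) × 0.6% × 354/365 = €1,286.0384
December 21 – December 31, 2033: 11 days, exemption €50,000 → (€373,000 − €50,000) × 0.6% × 11/365 = €58.4055
Total = €1,344.4438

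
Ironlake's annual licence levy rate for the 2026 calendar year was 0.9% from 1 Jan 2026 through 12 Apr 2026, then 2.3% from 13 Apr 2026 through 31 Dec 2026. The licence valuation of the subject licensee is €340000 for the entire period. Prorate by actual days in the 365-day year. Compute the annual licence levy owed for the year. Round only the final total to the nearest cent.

€6489.81

1 Jan – 12 Apr 2026: 102 days at 0.9% → €340000 × 0.9% × 102/365 = €855.1233
13 Apr – 31 Dec 2026: 263 days at 2.3% → €340000 × 2.3% × 263/365 = €5634.6849
Total = €6489.8082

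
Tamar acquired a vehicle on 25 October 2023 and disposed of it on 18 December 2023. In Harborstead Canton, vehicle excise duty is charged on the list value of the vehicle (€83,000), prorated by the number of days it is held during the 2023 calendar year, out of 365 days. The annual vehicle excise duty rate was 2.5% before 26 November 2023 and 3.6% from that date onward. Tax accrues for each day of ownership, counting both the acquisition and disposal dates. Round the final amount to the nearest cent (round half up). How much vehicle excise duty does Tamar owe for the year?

€370.20

25 October – 25 November 2023: 32 days at 2.5% → €83,000 × 2.5% × 32/365 = €181.9178
26 November – 18 December 2023: 23 days at 3.6% → €83,000 × 3.6% × 23/365 = €188.2849
Total = €370.2027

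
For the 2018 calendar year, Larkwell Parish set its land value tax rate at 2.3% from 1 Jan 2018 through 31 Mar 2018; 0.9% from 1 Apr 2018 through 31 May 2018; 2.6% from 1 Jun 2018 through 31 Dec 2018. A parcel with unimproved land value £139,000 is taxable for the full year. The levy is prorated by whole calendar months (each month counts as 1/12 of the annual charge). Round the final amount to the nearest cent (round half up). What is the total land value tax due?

£3,115.92

1 Jan – 31 Mar 2018: 3 months at 2.3% → £139,000 × 2.3% × 3/12 = £799.2500
1 Apr – 31 May 2018: 2 months at 0.9% → £139,000 × 0.9% × 2/12 = £208.5000
1 Jun – 31 Dec 2018: 7 months at 2.6% → £139,000 × 2.6% × 7/12 = £2,108.1667
Total = £3,115.9167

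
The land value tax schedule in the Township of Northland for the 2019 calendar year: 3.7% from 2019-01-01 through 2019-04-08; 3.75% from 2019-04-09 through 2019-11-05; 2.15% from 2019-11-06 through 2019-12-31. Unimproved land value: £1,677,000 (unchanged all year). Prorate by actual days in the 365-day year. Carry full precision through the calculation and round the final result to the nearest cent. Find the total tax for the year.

2019-01-01 to 2019-04-08: 98 days at 3.7% → £1,677,000 × 3.7% × 98/365 = £16,659.7315
2019-04-09 to 2019-11-05: 211 days at 3.75% → £1,677,000 × 3.75% × 211/365 = £36,354.1438
2019-11-06 to 2019-12-31: 56 days at 2.15% → £1,677,000 × 2.15% × 56/365 = £5,531.8027
Total = £58,545.6781

£58,545.68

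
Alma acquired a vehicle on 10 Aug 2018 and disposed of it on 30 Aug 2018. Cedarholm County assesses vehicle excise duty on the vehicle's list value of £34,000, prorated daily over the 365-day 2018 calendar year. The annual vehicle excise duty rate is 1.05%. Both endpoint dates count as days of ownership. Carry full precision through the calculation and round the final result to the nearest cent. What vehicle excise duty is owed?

£20.54

Days held (10 Aug – 30 Aug 2018): 21 out of 365
Tax = £34,000 × 1.05% × 21/365 = £20.5397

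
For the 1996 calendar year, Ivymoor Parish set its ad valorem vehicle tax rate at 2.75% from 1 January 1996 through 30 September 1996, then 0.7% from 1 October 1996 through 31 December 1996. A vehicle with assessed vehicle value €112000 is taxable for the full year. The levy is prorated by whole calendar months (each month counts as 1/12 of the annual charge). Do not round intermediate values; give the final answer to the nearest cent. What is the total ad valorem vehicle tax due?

1 January – 30 September 1996: 9 months at 2.75% → €112000 × 2.75% × 9/12 = €2310.0000
1 October – 31 December 1996: 3 months at 0.7% → €112000 × 0.7% × 3/12 = €196.0000
Total = €2506.0000

€2506.00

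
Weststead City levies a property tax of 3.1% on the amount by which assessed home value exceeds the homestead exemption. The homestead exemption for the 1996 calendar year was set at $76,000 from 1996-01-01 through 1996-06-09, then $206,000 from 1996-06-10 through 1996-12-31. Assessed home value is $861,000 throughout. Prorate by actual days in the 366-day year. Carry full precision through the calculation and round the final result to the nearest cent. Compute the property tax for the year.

$22,077.76

1996-01-01 to 1996-06-09: 161 days, exemption $76,000 → ($861,000 − $76,000) × 3.1% × 161/366 = $10,704.7404
1996-06-10 to 1996-12-31: 205 days, exemption $206,000 → ($861,000 − $206,000) × 3.1% × 205/366 = $11,373.0191
Total = $22,077.7596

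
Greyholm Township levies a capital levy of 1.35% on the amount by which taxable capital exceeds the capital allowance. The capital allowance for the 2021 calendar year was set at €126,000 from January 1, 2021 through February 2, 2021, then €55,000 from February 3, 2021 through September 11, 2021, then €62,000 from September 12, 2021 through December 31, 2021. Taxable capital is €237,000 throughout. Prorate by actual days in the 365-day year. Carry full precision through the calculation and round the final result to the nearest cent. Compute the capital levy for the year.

January 1 – February 2, 2021: 33 days, exemption €126,000 → (€237,000 − €126,000) × 1.35% × 33/365 = €135.4808
February 3 – September 11, 2021: 221 days, exemption €55,000 → (€237,000 − €55,000) × 1.35% × 221/365 = €1,487.6630
September 12 – December 31, 2021: 111 days, exemption €62,000 → (€237,000 − €62,000) × 1.35% × 111/365 = €718.4589
Total = €2,341.6027

€2,341.60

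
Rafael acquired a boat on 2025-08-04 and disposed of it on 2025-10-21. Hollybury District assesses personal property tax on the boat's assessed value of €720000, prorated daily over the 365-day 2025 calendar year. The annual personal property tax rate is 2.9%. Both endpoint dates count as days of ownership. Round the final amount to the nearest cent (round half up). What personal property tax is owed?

€4519.23

Days held (2025-08-04 to 2025-10-21): 79 out of 365
Tax = €720000 × 2.9% × 79/365 = €4519.2329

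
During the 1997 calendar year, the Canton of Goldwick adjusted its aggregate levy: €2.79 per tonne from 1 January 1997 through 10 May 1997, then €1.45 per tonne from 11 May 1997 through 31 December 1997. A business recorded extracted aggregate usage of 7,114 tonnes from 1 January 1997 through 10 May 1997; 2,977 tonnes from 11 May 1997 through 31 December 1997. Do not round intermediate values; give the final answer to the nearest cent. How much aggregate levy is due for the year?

€24,164.71

1 January – 10 May 1997: 7,114 tonnes at €2.79/tonne → €19,848.06
11 May – 31 December 1997: 2,977 tonnes at €1.45/tonne → €4,316.65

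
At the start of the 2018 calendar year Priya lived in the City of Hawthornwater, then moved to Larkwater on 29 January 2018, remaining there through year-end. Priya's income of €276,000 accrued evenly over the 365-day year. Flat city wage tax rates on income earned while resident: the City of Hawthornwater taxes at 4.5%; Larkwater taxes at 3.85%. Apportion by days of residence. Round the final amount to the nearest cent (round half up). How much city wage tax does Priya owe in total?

€10,763.62

The City of Hawthornwater, 1 January – 28 January 2018: 28 days → €276,000 × 4.5% × 28/365 = €952.7671
Larkwater, 29 January – 31 December 2018: 337 days → €276,000 × 3.85% × 337/365 = €9,810.8548
Total = €10,763.6219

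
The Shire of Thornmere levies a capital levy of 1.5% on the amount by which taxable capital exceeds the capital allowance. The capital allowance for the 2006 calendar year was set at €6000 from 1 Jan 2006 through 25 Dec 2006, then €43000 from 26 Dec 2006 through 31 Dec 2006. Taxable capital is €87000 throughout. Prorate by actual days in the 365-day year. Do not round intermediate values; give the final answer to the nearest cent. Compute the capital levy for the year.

1 Jan – 25 Dec 2006: 359 days, exemption €6000 → (€87000 − €6000) × 1.5% × 359/365 = €1195.0274
26 Dec – 31 Dec 2006: 6 days, exemption €43000 → (€87000 − €43000) × 1.5% × 6/365 = €10.8493
Total = €1205.8767

€1205.88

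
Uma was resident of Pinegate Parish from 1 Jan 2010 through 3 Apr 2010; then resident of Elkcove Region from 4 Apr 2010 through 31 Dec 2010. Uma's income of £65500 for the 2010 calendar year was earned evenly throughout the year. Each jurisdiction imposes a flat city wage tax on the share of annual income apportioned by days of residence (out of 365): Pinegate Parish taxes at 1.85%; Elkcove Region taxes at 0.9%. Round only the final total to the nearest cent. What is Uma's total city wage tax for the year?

£748.05

Pinegate Parish, 1 Jan – 3 Apr 2010: 93 days → £65500 × 1.85% × 93/365 = £308.7473
Elkcove Region, 4 Apr – 31 Dec 2010: 272 days → £65500 × 0.9% × 272/365 = £439.2986
Total = £748.0459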